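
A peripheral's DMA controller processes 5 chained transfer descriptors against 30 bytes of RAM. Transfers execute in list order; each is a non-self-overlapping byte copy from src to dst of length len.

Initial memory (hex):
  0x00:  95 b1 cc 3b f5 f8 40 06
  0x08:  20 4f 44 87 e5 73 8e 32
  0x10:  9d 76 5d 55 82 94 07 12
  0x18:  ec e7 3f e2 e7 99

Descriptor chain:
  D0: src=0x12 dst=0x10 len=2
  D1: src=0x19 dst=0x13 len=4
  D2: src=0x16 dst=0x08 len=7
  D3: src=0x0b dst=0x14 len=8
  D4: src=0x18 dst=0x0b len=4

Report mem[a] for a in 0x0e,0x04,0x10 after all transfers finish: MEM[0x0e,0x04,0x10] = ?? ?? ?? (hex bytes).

MEM[0x0e,0x04,0x10] = 5d f5 5d

#0 dst[0x10+2] := {0x5d,0x55}
#1 dst[0x13+4] := {0xe7,0x3f,0xe2,0xe7}
#2 dst[0x08+7] := {0xe7,0x12,0xec,0xe7,0x3f,0xe2,0xe7}
#3 dst[0x14+8] := {0xe7,0x3f,0xe2,0xe7,0x32,0x5d,0x55,0x5d}
#4 dst[0x0b+4] := {0x32,0x5d,0x55,0x5d}
query mem[0x0e]=0x5d, mem[0x04]=0xf5, mem[0x10]=0x5d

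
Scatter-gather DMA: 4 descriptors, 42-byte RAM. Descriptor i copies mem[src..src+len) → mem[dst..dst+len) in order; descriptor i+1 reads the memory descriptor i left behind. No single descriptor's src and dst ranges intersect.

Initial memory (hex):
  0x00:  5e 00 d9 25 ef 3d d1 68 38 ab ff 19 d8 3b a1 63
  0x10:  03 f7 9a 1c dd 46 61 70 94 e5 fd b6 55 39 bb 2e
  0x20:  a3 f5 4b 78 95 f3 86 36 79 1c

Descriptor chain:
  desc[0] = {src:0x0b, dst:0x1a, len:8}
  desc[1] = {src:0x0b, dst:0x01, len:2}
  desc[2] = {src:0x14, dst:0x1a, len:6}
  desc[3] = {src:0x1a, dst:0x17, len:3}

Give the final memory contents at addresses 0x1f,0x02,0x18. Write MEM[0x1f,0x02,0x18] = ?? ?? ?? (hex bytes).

MEM[0x1f,0x02,0x18] = e5 d8 46

[0] 0x0b->0x1a len=8 : 19 d8 3b a1 63 03 f7 9a
[1] 0x0b->0x01 len=2 : 19 d8
[2] 0x14->0x1a len=6 : dd 46 61 70 94 e5
[3] 0x1a->0x17 len=3 : dd 46 61
query mem[0x1f]=0xe5, mem[0x02]=0xd8, mem[0x18]=0x46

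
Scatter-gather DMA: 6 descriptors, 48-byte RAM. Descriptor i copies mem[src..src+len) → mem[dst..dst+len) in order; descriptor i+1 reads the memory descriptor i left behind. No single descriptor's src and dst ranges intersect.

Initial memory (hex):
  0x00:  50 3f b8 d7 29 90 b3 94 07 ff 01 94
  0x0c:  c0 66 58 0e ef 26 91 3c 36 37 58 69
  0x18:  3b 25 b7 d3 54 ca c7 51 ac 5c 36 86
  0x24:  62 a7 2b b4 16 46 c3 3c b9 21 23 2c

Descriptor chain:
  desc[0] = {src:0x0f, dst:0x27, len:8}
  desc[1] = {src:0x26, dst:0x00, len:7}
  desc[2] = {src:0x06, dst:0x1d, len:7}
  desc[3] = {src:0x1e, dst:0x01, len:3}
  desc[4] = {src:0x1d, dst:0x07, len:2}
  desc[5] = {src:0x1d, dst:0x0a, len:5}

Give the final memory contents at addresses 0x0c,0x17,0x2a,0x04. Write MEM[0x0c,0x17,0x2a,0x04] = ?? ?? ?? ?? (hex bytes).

#0 dst[0x27+8] := {0x0e,0xef,0x26,0x91,0x3c,0x36,0x37,0x58}
#1 dst[0x00+7] := {0x2b,0x0e,0xef,0x26,0x91,0x3c,0x36}
#2 dst[0x1d+7] := {0x36,0x94,0x07,0xff,0x01,0x94,0xc0}
#3 dst[0x01+3] := {0x94,0x07,0xff}
#4 dst[0x07+2] := {0x36,0x94}
#5 dst[0x0a+5] := {0x36,0x94,0x07,0xff,0x01}
query mem[0x0c]=0x07, mem[0x17]=0x69, mem[0x2a]=0x91, mem[0x04]=0x91

MEM[0x0c,0x17,0x2a,0x04] = 07 69 91 91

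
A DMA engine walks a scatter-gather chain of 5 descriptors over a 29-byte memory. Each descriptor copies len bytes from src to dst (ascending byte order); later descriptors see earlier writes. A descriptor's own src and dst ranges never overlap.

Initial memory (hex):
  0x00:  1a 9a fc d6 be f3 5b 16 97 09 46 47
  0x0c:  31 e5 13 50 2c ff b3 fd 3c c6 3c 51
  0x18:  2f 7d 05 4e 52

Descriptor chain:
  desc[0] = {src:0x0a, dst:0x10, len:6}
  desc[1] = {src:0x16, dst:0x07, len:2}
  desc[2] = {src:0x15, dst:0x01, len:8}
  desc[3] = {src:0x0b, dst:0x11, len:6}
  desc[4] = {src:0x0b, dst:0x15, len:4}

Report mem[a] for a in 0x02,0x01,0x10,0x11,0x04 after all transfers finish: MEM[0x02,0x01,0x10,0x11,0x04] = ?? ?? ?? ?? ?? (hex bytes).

D0: mem[0x10..0x15] <- [46 47 31 e5 13 50]
D1: mem[0x07..0x08] <- [3c 51]
D2: mem[0x01..0x08] <- [50 3c 51 2f 7d 05 4e 52]
D3: mem[0x11..0x16] <- [47 31 e5 13 50 46]
D4: mem[0x15..0x18] <- [47 31 e5 13]
query mem[0x02]=0x3c, mem[0x01]=0x50, mem[0x10]=0x46, mem[0x11]=0x47, mem[0x04]=0x2f

MEM[0x02,0x01,0x10,0x11,0x04] = 3c 50 46 47 2f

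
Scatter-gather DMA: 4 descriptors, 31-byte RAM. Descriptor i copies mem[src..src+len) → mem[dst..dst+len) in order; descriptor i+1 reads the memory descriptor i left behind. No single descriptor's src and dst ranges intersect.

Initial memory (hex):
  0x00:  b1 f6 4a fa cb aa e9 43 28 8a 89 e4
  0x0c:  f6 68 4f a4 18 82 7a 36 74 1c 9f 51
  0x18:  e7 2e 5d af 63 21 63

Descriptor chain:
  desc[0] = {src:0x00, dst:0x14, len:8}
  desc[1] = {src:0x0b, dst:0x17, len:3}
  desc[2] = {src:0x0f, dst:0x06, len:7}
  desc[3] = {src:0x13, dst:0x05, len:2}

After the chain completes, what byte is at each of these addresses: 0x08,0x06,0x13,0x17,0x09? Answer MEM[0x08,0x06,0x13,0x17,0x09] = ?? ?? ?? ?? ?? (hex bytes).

MEM[0x08,0x06,0x13,0x17,0x09] = 82 b1 36 e4 7a

[0] 0x00->0x14 len=8 : b1 f6 4a fa cb aa e9 43
[1] 0x0b->0x17 len=3 : e4 f6 68
[2] 0x0f->0x06 len=7 : a4 18 82 7a 36 b1 f6
[3] 0x13->0x05 len=2 : 36 b1
query mem[0x08]=0x82, mem[0x06]=0xb1, mem[0x13]=0x36, mem[0x17]=0xe4, mem[0x09]=0x7a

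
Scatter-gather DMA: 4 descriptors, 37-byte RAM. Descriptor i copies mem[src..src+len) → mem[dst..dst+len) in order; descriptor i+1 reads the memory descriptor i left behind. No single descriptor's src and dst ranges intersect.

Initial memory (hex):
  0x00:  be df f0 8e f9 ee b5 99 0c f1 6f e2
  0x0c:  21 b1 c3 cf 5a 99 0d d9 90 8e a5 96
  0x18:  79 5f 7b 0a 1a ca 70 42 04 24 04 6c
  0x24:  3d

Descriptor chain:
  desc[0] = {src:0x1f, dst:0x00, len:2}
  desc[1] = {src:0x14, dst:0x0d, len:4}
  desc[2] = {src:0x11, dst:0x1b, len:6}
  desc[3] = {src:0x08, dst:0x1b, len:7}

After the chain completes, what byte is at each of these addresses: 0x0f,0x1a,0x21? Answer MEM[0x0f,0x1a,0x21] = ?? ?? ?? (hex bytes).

MEM[0x0f,0x1a,0x21] = a5 7b 8e

[0] 0x1f->0x00 len=2 : 42 04
[1] 0x14->0x0d len=4 : 90 8e a5 96
[2] 0x11->0x1b len=6 : 99 0d d9 90 8e a5
[3] 0x08->0x1b len=7 : 0c f1 6f e2 21 90 8e
query mem[0x0f]=0xa5, mem[0x1a]=0x7b, mem[0x21]=0x8e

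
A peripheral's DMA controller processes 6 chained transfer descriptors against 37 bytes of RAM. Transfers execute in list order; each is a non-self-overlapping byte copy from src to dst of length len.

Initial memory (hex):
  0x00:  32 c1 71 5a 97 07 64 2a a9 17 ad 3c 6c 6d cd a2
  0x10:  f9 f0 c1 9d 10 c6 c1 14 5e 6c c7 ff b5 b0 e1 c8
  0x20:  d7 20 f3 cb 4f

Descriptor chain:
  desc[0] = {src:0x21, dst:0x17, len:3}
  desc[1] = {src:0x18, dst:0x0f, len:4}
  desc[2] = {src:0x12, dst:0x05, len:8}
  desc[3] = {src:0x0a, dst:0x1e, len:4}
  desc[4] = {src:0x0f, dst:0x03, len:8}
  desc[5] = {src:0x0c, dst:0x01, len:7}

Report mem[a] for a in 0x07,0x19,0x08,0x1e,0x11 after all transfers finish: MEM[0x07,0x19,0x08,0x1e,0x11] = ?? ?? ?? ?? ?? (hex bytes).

MEM[0x07,0x19,0x08,0x1e,0x11] = ff cb 10 20 c7

D0: mem[0x17..0x19] <- [20 f3 cb]
D1: mem[0x0f..0x12] <- [f3 cb c7 ff]
D2: mem[0x05..0x0c] <- [ff 9d 10 c6 c1 20 f3 cb]
D3: mem[0x1e..0x21] <- [20 f3 cb 6d]
D4: mem[0x03..0x0a] <- [f3 cb c7 ff 9d 10 c6 c1]
D5: mem[0x01..0x07] <- [cb 6d cd f3 cb c7 ff]
query mem[0x07]=0xff, mem[0x19]=0xcb, mem[0x08]=0x10, mem[0x1e]=0x20, mem[0x11]=0xc7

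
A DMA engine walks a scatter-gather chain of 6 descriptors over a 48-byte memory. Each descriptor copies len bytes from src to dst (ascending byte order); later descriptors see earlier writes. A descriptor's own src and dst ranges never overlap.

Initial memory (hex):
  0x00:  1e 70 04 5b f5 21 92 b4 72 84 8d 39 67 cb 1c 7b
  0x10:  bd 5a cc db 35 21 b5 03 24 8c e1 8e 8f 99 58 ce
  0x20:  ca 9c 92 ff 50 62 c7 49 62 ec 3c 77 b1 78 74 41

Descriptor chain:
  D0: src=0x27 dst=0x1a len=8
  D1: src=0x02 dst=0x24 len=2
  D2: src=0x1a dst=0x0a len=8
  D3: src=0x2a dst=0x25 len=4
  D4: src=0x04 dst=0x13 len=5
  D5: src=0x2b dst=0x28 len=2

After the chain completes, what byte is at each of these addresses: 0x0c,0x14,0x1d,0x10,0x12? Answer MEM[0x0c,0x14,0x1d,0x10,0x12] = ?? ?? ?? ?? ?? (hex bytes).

[0] 0x27->0x1a len=8 : 49 62 ec 3c 77 b1 78 74
[1] 0x02->0x24 len=2 : 04 5b
[2] 0x1a->0x0a len=8 : 49 62 ec 3c 77 b1 78 74
[3] 0x2a->0x25 len=4 : 3c 77 b1 78
[4] 0x04->0x13 len=5 : f5 21 92 b4 72
[5] 0x2b->0x28 len=2 : 77 b1
query mem[0x0c]=0xec, mem[0x14]=0x21, mem[0x1d]=0x3c, mem[0x10]=0x78, mem[0x12]=0xcc

MEM[0x0c,0x14,0x1d,0x10,0x12] = ec 21 3c 78 cc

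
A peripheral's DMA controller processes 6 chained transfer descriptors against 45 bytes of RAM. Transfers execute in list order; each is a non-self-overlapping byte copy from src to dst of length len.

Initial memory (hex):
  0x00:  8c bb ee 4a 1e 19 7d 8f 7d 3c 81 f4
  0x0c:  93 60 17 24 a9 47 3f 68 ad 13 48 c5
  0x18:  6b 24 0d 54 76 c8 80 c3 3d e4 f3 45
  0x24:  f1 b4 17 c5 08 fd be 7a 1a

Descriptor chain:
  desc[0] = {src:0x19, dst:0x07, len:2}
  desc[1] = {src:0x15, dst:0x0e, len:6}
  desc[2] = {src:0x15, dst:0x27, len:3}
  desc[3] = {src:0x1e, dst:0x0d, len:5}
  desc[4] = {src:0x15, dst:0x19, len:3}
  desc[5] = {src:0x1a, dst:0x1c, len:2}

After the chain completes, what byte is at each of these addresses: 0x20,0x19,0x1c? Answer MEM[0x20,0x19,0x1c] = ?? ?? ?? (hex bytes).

MEM[0x20,0x19,0x1c] = 3d 13 48

D0: mem[0x07..0x08] <- [24 0d]
D1: mem[0x0e..0x13] <- [13 48 c5 6b 24 0d]
D2: mem[0x27..0x29] <- [13 48 c5]
D3: mem[0x0d..0x11] <- [80 c3 3d e4 f3]
D4: mem[0x19..0x1b] <- [13 48 c5]
D5: mem[0x1c..0x1d] <- [48 c5]
query mem[0x20]=0x3d, mem[0x19]=0x13, mem[0x1c]=0x48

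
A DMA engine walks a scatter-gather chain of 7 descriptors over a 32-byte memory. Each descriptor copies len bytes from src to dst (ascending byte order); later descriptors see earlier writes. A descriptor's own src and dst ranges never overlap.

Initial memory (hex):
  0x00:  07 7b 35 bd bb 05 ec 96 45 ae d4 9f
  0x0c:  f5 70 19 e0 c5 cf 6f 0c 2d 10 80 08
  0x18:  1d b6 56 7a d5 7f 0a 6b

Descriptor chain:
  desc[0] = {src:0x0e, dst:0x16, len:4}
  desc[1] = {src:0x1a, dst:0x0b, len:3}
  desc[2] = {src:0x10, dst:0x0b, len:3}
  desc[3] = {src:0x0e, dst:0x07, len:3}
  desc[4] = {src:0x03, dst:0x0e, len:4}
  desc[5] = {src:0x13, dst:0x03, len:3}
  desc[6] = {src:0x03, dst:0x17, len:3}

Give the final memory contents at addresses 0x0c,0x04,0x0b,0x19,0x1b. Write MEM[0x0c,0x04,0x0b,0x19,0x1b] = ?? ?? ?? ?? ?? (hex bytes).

MEM[0x0c,0x04,0x0b,0x19,0x1b] = cf 2d c5 10 7a

#0 dst[0x16+4] := {0x19,0xe0,0xc5,0xcf}
#1 dst[0x0b+3] := {0x56,0x7a,0xd5}
#2 dst[0x0b+3] := {0xc5,0xcf,0x6f}
#3 dst[0x07+3] := {0x19,0xe0,0xc5}
#4 dst[0x0e+4] := {0xbd,0xbb,0x05,0xec}
#5 dst[0x03+3] := {0x0c,0x2d,0x10}
#6 dst[0x17+3] := {0x0c,0x2d,0x10}
query mem[0x0c]=0xcf, mem[0x04]=0x2d, mem[0x0b]=0xc5, mem[0x19]=0x10, mem[0x1b]=0x7a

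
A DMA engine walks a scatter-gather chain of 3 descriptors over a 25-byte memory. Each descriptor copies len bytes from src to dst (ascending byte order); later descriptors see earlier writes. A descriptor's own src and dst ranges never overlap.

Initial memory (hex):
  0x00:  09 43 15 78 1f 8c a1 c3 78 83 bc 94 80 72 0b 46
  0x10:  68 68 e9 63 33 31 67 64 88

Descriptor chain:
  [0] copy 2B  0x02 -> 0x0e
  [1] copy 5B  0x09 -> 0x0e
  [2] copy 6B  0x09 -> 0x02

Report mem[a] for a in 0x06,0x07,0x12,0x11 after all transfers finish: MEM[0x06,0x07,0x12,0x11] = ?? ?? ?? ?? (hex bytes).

MEM[0x06,0x07,0x12,0x11] = 72 83 72 80

D0: mem[0x0e..0x0f] <- [15 78]
D1: mem[0x0e..0x12] <- [83 bc 94 80 72]
D2: mem[0x02..0x07] <- [83 bc 94 80 72 83]
query mem[0x06]=0x72, mem[0x07]=0x83, mem[0x12]=0x72, mem[0x11]=0x80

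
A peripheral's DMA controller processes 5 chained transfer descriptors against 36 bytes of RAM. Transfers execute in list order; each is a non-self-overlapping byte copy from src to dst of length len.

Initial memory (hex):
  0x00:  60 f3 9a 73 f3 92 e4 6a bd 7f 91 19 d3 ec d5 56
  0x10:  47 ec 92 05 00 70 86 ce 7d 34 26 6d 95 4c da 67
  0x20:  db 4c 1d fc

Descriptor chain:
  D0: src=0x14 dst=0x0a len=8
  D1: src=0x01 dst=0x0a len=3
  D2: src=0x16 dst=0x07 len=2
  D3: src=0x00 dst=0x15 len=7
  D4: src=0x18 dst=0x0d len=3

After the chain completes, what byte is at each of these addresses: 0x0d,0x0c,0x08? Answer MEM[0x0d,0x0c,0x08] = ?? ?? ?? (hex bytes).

MEM[0x0d,0x0c,0x08] = 73 73 ce

D0: mem[0x0a..0x11] <- [00 70 86 ce 7d 34 26 6d]
D1: mem[0x0a..0x0c] <- [f3 9a 73]
D2: mem[0x07..0x08] <- [86 ce]
D3: mem[0x15..0x1b] <- [60 f3 9a 73 f3 92 e4]
D4: mem[0x0d..0x0f] <- [73 f3 92]
query mem[0x0d]=0x73, mem[0x0c]=0x73, mem[0x08]=0xce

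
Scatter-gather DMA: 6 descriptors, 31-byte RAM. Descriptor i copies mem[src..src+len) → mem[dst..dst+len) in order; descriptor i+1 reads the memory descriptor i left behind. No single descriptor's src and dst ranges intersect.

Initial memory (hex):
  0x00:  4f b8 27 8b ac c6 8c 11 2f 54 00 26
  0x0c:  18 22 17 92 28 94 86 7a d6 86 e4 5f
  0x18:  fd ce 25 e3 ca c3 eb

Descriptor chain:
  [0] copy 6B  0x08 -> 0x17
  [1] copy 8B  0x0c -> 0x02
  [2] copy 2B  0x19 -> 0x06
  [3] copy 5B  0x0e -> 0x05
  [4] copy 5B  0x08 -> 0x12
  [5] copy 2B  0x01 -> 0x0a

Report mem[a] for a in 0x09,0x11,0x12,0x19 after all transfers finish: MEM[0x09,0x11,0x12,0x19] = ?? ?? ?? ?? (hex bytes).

#0 dst[0x17+6] := {0x2f,0x54,0x00,0x26,0x18,0x22}
#1 dst[0x02+8] := {0x18,0x22,0x17,0x92,0x28,0x94,0x86,0x7a}
#2 dst[0x06+2] := {0x00,0x26}
#3 dst[0x05+5] := {0x17,0x92,0x28,0x94,0x86}
#4 dst[0x12+5] := {0x94,0x86,0x00,0x26,0x18}
#5 dst[0x0a+2] := {0xb8,0x18}
query mem[0x09]=0x86, mem[0x11]=0x94, mem[0x12]=0x94, mem[0x19]=0x00

MEM[0x09,0x11,0x12,0x19] = 86 94 94 00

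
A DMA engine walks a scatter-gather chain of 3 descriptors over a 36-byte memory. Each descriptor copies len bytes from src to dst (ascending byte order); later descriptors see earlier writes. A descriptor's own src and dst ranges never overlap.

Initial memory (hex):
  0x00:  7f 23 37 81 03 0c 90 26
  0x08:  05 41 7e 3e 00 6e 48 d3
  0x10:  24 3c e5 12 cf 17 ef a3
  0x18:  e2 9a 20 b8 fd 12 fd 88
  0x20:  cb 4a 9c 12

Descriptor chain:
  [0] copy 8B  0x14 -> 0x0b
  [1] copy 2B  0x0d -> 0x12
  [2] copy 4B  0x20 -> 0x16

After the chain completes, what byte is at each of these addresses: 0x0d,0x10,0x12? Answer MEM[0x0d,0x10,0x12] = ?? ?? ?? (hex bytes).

MEM[0x0d,0x10,0x12] = ef 9a ef

D0: mem[0x0b..0x12] <- [cf 17 ef a3 e2 9a 20 b8]
D1: mem[0x12..0x13] <- [ef a3]
D2: mem[0x16..0x19] <- [cb 4a 9c 12]
query mem[0x0d]=0xef, mem[0x10]=0x9a, mem[0x12]=0xef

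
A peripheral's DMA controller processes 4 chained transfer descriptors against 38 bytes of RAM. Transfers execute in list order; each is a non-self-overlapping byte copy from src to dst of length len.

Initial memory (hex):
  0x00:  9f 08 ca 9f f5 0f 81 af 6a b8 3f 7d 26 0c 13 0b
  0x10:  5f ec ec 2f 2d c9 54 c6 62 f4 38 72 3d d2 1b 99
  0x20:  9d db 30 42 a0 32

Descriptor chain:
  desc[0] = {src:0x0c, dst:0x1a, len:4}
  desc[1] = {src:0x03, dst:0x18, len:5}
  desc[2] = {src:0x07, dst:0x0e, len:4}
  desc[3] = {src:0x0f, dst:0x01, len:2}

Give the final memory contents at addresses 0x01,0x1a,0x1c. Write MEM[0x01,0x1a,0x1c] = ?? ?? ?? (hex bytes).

MEM[0x01,0x1a,0x1c] = 6a 0f af

#0 dst[0x1a+4] := {0x26,0x0c,0x13,0x0b}
#1 dst[0x18+5] := {0x9f,0xf5,0x0f,0x81,0xaf}
#2 dst[0x0e+4] := {0xaf,0x6a,0xb8,0x3f}
#3 dst[0x01+2] := {0x6a,0xb8}
query mem[0x01]=0x6a, mem[0x1a]=0x0f, mem[0x1c]=0xaf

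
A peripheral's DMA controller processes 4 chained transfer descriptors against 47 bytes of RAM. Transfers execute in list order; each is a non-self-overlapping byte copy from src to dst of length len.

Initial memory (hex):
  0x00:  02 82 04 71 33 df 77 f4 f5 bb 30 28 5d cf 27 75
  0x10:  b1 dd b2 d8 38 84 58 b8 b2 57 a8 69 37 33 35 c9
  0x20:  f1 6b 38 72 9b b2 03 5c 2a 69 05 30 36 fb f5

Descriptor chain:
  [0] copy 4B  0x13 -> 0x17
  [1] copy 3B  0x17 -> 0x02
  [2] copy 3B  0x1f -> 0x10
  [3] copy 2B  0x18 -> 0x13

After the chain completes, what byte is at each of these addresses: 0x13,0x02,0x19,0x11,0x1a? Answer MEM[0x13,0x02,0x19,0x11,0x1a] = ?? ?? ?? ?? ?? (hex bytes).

MEM[0x13,0x02,0x19,0x11,0x1a] = 38 d8 84 f1 58

D0: mem[0x17..0x1a] <- [d8 38 84 58]
D1: mem[0x02..0x04] <- [d8 38 84]
D2: mem[0x10..0x12] <- [c9 f1 6b]
D3: mem[0x13..0x14] <- [38 84]
query mem[0x13]=0x38, mem[0x02]=0xd8, mem[0x19]=0x84, mem[0x11]=0xf1, mem[0x1a]=0x58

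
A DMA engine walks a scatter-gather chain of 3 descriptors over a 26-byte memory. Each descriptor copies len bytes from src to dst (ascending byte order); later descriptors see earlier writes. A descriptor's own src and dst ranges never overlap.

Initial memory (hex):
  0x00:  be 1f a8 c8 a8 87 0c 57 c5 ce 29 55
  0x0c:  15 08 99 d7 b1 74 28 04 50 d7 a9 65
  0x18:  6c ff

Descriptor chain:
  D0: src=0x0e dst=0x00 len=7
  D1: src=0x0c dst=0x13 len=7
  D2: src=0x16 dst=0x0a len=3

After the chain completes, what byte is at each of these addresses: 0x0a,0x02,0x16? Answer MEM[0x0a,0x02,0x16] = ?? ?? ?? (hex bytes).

MEM[0x0a,0x02,0x16] = d7 b1 d7

[0] 0x0e->0x00 len=7 : 99 d7 b1 74 28 04 50
[1] 0x0c->0x13 len=7 : 15 08 99 d7 b1 74 28
[2] 0x16->0x0a len=3 : d7 b1 74
query mem[0x0a]=0xd7, mem[0x02]=0xb1, mem[0x16]=0xd7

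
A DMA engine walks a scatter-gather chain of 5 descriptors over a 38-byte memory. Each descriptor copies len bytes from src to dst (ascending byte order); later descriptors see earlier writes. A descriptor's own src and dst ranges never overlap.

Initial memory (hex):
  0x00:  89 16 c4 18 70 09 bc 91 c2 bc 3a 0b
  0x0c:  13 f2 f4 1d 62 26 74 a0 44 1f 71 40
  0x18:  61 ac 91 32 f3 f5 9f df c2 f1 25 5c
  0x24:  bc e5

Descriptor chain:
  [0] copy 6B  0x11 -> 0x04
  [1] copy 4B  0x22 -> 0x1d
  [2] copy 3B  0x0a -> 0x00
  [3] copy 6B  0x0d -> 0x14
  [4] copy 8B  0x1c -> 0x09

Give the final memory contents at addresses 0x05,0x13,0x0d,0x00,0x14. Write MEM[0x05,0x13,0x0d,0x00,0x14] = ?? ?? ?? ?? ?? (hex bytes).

MEM[0x05,0x13,0x0d,0x00,0x14] = 74 a0 e5 3a f2

#0 dst[0x04+6] := {0x26,0x74,0xa0,0x44,0x1f,0x71}
#1 dst[0x1d+4] := {0x25,0x5c,0xbc,0xe5}
#2 dst[0x00+3] := {0x3a,0x0b,0x13}
#3 dst[0x14+6] := {0xf2,0xf4,0x1d,0x62,0x26,0x74}
#4 dst[0x09+8] := {0xf3,0x25,0x5c,0xbc,0xe5,0xf1,0x25,0x5c}
query mem[0x05]=0x74, mem[0x13]=0xa0, mem[0x0d]=0xe5, mem[0x00]=0x3a, mem[0x14]=0xf2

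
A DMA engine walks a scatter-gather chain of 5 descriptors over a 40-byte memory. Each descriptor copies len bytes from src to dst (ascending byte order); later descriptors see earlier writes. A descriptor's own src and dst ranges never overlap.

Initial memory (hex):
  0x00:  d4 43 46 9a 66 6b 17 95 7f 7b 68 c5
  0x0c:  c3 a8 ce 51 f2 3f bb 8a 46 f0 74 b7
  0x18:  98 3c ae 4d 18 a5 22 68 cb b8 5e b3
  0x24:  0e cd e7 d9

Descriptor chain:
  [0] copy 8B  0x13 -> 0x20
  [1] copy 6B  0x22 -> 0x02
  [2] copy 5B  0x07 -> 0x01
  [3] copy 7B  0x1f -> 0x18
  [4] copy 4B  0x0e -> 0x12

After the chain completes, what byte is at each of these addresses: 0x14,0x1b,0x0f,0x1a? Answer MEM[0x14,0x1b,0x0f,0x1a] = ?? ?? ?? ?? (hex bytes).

#0 dst[0x20+8] := {0x8a,0x46,0xf0,0x74,0xb7,0x98,0x3c,0xae}
#1 dst[0x02+6] := {0xf0,0x74,0xb7,0x98,0x3c,0xae}
#2 dst[0x01+5] := {0xae,0x7f,0x7b,0x68,0xc5}
#3 dst[0x18+7] := {0x68,0x8a,0x46,0xf0,0x74,0xb7,0x98}
#4 dst[0x12+4] := {0xce,0x51,0xf2,0x3f}
query mem[0x14]=0xf2, mem[0x1b]=0xf0, mem[0x0f]=0x51, mem[0x1a]=0x46

MEM[0x14,0x1b,0x0f,0x1a] = f2 f0 51 46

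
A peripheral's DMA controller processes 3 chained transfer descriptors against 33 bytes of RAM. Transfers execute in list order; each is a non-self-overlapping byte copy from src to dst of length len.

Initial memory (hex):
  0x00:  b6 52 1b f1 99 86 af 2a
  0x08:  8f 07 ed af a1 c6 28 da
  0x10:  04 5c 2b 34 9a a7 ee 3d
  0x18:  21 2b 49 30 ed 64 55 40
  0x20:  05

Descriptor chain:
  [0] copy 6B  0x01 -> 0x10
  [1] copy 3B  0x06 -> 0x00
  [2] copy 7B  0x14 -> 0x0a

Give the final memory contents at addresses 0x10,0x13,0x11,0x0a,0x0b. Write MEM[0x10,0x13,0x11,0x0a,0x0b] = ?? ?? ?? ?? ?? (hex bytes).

MEM[0x10,0x13,0x11,0x0a,0x0b] = 49 99 1b 86 af

[0] 0x01->0x10 len=6 : 52 1b f1 99 86 af
[1] 0x06->0x00 len=3 : af 2a 8f
[2] 0x14->0x0a len=7 : 86 af ee 3d 21 2b 49
query mem[0x10]=0x49, mem[0x13]=0x99, mem[0x11]=0x1b, mem[0x0a]=0x86, mem[0x0b]=0xaf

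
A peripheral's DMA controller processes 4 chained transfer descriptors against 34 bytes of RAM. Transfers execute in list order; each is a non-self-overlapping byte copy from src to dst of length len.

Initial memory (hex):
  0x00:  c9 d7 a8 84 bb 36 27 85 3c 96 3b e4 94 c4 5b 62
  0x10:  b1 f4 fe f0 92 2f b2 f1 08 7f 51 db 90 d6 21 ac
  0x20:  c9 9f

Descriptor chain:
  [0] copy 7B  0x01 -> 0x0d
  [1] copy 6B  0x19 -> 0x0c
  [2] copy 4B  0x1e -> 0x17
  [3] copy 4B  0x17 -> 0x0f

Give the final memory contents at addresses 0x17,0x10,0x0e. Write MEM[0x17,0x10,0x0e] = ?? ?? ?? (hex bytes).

#0 dst[0x0d+7] := {0xd7,0xa8,0x84,0xbb,0x36,0x27,0x85}
#1 dst[0x0c+6] := {0x7f,0x51,0xdb,0x90,0xd6,0x21}
#2 dst[0x17+4] := {0x21,0xac,0xc9,0x9f}
#3 dst[0x0f+4] := {0x21,0xac,0xc9,0x9f}
query mem[0x17]=0x21, mem[0x10]=0xac, mem[0x0e]=0xdb

MEM[0x17,0x10,0x0e] = 21 ac db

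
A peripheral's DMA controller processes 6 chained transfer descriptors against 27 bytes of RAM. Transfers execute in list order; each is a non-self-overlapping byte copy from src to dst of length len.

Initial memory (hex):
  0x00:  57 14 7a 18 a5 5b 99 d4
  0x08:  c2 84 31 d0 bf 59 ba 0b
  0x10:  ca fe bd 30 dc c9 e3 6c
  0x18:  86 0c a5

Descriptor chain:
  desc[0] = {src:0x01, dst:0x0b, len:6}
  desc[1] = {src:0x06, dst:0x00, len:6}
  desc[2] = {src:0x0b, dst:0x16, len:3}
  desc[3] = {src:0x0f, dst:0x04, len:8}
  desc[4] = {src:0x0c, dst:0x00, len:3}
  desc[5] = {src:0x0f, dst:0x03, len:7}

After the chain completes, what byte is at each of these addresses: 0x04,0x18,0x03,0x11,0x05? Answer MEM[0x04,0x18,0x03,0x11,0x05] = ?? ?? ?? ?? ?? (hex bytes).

MEM[0x04,0x18,0x03,0x11,0x05] = 99 18 5b fe fe

[0] 0x01->0x0b len=6 : 14 7a 18 a5 5b 99
[1] 0x06->0x00 len=6 : 99 d4 c2 84 31 14
[2] 0x0b->0x16 len=3 : 14 7a 18
[3] 0x0f->0x04 len=8 : 5b 99 fe bd 30 dc c9 14
[4] 0x0c->0x00 len=3 : 7a 18 a5
[5] 0x0f->0x03 len=7 : 5b 99 fe bd 30 dc c9
query mem[0x04]=0x99, mem[0x18]=0x18, mem[0x03]=0x5b, mem[0x11]=0xfe, mem[0x05]=0xfe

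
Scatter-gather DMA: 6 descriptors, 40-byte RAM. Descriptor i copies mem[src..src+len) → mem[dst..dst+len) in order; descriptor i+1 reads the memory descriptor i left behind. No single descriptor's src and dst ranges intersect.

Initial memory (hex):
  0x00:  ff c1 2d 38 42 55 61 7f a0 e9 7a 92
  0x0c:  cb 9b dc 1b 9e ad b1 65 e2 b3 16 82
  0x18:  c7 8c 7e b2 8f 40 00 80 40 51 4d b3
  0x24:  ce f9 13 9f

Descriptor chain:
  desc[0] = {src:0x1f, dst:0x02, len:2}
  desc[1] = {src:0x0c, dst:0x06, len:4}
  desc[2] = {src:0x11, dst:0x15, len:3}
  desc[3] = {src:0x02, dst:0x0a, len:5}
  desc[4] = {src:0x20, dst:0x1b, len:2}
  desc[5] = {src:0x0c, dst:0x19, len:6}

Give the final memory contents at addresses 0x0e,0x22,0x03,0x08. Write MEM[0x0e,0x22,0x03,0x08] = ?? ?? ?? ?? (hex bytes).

[0] 0x1f->0x02 len=2 : 80 40
[1] 0x0c->0x06 len=4 : cb 9b dc 1b
[2] 0x11->0x15 len=3 : ad b1 65
[3] 0x02->0x0a len=5 : 80 40 42 55 cb
[4] 0x20->0x1b len=2 : 40 51
[5] 0x0c->0x19 len=6 : 42 55 cb 1b 9e ad
query mem[0x0e]=0xcb, mem[0x22]=0x4d, mem[0x03]=0x40, mem[0x08]=0xdc

MEM[0x0e,0x22,0x03,0x08] = cb 4d 40 dc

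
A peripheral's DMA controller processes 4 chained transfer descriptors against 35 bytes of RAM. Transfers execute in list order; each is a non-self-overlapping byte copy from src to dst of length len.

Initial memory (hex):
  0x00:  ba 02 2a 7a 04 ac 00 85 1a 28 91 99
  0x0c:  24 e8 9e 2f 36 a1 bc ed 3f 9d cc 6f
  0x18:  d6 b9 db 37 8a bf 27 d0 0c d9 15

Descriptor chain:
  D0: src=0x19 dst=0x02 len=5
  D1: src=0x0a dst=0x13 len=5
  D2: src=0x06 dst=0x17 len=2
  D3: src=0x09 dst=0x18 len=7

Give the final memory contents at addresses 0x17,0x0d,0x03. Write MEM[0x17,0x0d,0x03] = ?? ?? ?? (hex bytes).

[0] 0x19->0x02 len=5 : b9 db 37 8a bf
[1] 0x0a->0x13 len=5 : 91 99 24 e8 9e
[2] 0x06->0x17 len=2 : bf 85
[3] 0x09->0x18 len=7 : 28 91 99 24 e8 9e 2f
query mem[0x17]=0xbf, mem[0x0d]=0xe8, mem[0x03]=0xdb

MEM[0x17,0x0d,0x03] = bf e8 db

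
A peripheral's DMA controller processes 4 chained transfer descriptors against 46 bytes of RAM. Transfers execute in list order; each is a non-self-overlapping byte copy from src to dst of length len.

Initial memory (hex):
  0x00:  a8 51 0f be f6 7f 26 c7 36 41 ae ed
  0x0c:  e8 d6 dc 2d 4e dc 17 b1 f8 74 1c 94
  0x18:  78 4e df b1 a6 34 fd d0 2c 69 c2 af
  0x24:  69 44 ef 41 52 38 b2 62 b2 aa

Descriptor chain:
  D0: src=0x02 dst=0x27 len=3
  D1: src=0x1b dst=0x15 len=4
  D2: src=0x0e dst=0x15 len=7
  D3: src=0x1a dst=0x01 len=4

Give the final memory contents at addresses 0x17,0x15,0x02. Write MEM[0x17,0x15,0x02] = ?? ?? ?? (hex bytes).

MEM[0x17,0x15,0x02] = 4e dc f8

D0: mem[0x27..0x29] <- [0f be f6]
D1: mem[0x15..0x18] <- [b1 a6 34 fd]
D2: mem[0x15..0x1b] <- [dc 2d 4e dc 17 b1 f8]
D3: mem[0x01..0x04] <- [b1 f8 a6 34]
query mem[0x17]=0x4e, mem[0x15]=0xdc, mem[0x02]=0xf8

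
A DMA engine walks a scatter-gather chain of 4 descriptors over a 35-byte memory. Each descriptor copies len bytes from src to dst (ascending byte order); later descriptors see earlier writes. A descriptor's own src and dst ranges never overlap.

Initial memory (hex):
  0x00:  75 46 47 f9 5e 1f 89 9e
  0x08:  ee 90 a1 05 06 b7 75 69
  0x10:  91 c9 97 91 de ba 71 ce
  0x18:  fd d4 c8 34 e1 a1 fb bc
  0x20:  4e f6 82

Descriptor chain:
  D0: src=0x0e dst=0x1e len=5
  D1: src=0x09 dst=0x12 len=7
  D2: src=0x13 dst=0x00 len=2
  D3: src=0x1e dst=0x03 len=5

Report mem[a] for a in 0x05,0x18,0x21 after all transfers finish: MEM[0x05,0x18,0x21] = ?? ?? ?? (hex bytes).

MEM[0x05,0x18,0x21] = 91 69 c9

[0] 0x0e->0x1e len=5 : 75 69 91 c9 97
[1] 0x09->0x12 len=7 : 90 a1 05 06 b7 75 69
[2] 0x13->0x00 len=2 : a1 05
[3] 0x1e->0x03 len=5 : 75 69 91 c9 97
query mem[0x05]=0x91, mem[0x18]=0x69, mem[0x21]=0xc9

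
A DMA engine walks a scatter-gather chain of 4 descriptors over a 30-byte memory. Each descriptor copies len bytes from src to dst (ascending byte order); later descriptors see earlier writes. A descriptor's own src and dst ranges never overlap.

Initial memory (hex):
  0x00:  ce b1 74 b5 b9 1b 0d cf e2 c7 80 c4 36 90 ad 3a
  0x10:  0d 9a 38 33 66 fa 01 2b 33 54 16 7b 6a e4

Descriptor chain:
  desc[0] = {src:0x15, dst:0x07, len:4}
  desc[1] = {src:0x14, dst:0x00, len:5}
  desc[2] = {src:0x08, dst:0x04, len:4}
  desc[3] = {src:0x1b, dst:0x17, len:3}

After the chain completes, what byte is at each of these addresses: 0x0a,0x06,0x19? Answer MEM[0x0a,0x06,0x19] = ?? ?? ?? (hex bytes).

MEM[0x0a,0x06,0x19] = 33 33 e4

[0] 0x15->0x07 len=4 : fa 01 2b 33
[1] 0x14->0x00 len=5 : 66 fa 01 2b 33
[2] 0x08->0x04 len=4 : 01 2b 33 c4
[3] 0x1b->0x17 len=3 : 7b 6a e4
query mem[0x0a]=0x33, mem[0x06]=0x33, mem[0x19]=0xe4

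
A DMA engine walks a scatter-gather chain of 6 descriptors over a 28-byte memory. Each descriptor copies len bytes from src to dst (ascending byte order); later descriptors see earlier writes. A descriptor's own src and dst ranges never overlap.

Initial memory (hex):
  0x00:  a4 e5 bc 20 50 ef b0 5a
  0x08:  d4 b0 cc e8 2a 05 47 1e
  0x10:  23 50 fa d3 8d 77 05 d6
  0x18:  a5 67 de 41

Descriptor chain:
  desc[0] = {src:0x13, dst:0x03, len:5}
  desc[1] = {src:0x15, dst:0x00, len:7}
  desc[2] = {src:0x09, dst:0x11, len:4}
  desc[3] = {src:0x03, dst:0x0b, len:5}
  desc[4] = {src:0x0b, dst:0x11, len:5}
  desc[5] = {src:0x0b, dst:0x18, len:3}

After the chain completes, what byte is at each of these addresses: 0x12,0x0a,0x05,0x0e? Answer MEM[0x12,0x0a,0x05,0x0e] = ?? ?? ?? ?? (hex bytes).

MEM[0x12,0x0a,0x05,0x0e] = 67 cc de 41

  after D0: wrote 5B at 0x03 = d38d7705d6
  after D1: wrote 7B at 0x00 = 7705d6a567de41
  after D2: wrote 4B at 0x11 = b0cce82a
  after D3: wrote 5B at 0x0b = a567de41d6
  after D4: wrote 5B at 0x11 = a567de41d6
  after D5: wrote 3B at 0x18 = a567de
query mem[0x12]=0x67, mem[0x0a]=0xcc, mem[0x05]=0xde, mem[0x0e]=0x41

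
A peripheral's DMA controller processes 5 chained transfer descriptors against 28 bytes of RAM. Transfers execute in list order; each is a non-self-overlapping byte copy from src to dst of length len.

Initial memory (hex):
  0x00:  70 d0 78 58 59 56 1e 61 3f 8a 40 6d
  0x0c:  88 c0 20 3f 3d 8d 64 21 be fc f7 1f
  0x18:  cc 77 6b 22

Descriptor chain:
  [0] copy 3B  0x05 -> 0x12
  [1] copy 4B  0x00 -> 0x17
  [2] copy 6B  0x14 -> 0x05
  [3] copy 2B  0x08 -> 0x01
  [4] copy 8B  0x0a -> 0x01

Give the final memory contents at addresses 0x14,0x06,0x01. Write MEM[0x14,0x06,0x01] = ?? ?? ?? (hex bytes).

MEM[0x14,0x06,0x01] = 61 3f 78

[0] 0x05->0x12 len=3 : 56 1e 61
[1] 0x00->0x17 len=4 : 70 d0 78 58
[2] 0x14->0x05 len=6 : 61 fc f7 70 d0 78
[3] 0x08->0x01 len=2 : 70 d0
[4] 0x0a->0x01 len=8 : 78 6d 88 c0 20 3f 3d 8d
query mem[0x14]=0x61, mem[0x06]=0x3f, mem[0x01]=0x78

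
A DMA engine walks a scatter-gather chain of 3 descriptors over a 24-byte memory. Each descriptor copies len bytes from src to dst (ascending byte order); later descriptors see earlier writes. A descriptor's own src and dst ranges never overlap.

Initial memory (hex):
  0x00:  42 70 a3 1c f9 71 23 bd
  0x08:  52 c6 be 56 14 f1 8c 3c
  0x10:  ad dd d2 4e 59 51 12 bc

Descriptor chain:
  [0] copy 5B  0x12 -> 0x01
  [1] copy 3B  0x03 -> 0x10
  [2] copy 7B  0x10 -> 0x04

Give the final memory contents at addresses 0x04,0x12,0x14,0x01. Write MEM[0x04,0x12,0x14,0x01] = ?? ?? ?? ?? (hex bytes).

MEM[0x04,0x12,0x14,0x01] = 59 12 59 d2

  after D0: wrote 5B at 0x01 = d24e595112
  after D1: wrote 3B at 0x10 = 595112
  after D2: wrote 7B at 0x04 = 5951124e595112
query mem[0x04]=0x59, mem[0x12]=0x12, mem[0x14]=0x59, mem[0x01]=0xd2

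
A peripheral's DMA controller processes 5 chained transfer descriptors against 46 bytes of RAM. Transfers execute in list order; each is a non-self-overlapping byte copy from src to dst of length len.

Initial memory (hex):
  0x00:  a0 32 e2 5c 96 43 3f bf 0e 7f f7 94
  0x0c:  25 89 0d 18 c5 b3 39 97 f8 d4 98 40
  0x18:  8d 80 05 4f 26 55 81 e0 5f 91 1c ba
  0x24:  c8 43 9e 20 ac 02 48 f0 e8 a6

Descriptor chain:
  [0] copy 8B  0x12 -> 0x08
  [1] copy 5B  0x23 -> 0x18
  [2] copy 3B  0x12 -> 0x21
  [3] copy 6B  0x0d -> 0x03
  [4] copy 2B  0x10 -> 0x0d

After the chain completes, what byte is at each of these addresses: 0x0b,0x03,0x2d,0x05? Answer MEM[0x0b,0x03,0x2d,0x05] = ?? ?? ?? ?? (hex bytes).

  after D0: wrote 8B at 0x08 = 3997f8d498408d80
  after D1: wrote 5B at 0x18 = bac8439e20
  after D2: wrote 3B at 0x21 = 3997f8
  after D3: wrote 6B at 0x03 = 408d80c5b339
  after D4: wrote 2B at 0x0d = c5b3
query mem[0x0b]=0xd4, mem[0x03]=0x40, mem[0x2d]=0xa6, mem[0x05]=0x80

MEM[0x0b,0x03,0x2d,0x05] = d4 40 a6 80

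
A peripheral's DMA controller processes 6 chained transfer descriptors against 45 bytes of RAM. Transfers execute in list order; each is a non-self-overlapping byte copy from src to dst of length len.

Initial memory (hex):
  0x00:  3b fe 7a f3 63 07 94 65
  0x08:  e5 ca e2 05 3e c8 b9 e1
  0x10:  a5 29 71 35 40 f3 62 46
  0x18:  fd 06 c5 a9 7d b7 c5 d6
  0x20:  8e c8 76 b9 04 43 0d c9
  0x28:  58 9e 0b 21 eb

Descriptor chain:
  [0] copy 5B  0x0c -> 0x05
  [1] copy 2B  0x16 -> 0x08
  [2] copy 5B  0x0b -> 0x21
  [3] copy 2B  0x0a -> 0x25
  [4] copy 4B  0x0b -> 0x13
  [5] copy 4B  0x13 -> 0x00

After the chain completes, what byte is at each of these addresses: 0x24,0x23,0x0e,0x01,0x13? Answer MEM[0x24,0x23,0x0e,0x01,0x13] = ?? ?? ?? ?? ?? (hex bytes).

  after D0: wrote 5B at 0x05 = 3ec8b9e1a5
  after D1: wrote 2B at 0x08 = 6246
  after D2: wrote 5B at 0x21 = 053ec8b9e1
  after D3: wrote 2B at 0x25 = e205
  after D4: wrote 4B at 0x13 = 053ec8b9
  after D5: wrote 4B at 0x00 = 053ec8b9
query mem[0x24]=0xb9, mem[0x23]=0xc8, mem[0x0e]=0xb9, mem[0x01]=0x3e, mem[0x13]=0x05

MEM[0x24,0x23,0x0e,0x01,0x13] = b9 c8 b9 3e 05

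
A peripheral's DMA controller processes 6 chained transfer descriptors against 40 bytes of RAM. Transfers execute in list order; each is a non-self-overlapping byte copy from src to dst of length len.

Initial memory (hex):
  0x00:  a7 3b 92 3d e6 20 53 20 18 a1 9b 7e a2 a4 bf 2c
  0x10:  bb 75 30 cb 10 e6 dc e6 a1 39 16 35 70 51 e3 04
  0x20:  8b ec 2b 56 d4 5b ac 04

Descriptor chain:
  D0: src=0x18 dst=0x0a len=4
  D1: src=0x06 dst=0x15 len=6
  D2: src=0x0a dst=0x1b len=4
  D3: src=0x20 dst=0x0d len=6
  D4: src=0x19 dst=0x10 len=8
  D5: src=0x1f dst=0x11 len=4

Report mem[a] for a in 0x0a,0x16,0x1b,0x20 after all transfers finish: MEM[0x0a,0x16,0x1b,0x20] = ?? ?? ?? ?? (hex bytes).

MEM[0x0a,0x16,0x1b,0x20] = a1 04 a1 8b

[0] 0x18->0x0a len=4 : a1 39 16 35
[1] 0x06->0x15 len=6 : 53 20 18 a1 a1 39
[2] 0x0a->0x1b len=4 : a1 39 16 35
[3] 0x20->0x0d len=6 : 8b ec 2b 56 d4 5b
[4] 0x19->0x10 len=8 : a1 39 a1 39 16 35 04 8b
[5] 0x1f->0x11 len=4 : 04 8b ec 2b
query mem[0x0a]=0xa1, mem[0x16]=0x04, mem[0x1b]=0xa1, mem[0x20]=0x8b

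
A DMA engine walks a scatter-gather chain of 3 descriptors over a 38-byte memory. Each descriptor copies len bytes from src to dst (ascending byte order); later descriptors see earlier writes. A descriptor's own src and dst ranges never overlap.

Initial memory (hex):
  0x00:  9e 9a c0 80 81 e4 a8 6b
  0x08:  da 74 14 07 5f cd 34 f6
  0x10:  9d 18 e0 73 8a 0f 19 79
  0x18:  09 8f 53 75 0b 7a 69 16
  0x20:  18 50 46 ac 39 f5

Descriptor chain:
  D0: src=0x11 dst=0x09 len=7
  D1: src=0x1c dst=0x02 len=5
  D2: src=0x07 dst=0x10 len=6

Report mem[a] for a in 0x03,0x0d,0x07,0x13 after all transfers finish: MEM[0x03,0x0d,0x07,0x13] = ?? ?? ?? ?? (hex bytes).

#0 dst[0x09+7] := {0x18,0xe0,0x73,0x8a,0x0f,0x19,0x79}
#1 dst[0x02+5] := {0x0b,0x7a,0x69,0x16,0x18}
#2 dst[0x10+6] := {0x6b,0xda,0x18,0xe0,0x73,0x8a}
query mem[0x03]=0x7a, mem[0x0d]=0x0f, mem[0x07]=0x6b, mem[0x13]=0xe0

MEM[0x03,0x0d,0x07,0x13] = 7a 0f 6b e0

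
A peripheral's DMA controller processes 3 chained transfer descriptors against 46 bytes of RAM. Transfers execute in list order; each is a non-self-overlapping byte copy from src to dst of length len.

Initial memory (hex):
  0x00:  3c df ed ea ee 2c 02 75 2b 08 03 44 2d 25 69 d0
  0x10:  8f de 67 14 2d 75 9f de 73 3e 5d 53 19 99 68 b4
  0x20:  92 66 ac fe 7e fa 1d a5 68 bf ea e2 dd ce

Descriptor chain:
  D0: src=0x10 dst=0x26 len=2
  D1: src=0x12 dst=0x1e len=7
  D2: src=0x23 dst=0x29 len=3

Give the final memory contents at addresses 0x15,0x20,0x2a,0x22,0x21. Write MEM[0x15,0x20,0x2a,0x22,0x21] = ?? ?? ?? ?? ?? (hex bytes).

#0 dst[0x26+2] := {0x8f,0xde}
#1 dst[0x1e+7] := {0x67,0x14,0x2d,0x75,0x9f,0xde,0x73}
#2 dst[0x29+3] := {0xde,0x73,0xfa}
query mem[0x15]=0x75, mem[0x20]=0x2d, mem[0x2a]=0x73, mem[0x22]=0x9f, mem[0x21]=0x75

MEM[0x15,0x20,0x2a,0x22,0x21] = 75 2d 73 9f 75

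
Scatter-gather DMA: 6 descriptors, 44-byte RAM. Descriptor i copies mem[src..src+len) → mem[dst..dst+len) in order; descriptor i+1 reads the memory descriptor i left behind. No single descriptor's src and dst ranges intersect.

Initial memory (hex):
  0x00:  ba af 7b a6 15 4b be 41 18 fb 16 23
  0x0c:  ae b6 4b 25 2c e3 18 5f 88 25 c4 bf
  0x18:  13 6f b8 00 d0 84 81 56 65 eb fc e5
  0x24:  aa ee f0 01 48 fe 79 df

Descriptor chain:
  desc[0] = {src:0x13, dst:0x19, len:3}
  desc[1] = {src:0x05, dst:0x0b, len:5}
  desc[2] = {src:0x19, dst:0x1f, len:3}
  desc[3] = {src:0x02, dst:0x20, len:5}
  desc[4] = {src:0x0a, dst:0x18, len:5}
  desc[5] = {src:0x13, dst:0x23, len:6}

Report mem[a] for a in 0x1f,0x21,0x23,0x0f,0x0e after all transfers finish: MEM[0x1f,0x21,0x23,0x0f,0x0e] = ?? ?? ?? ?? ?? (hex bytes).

  after D0: wrote 3B at 0x19 = 5f8825
  after D1: wrote 5B at 0x0b = 4bbe4118fb
  after D2: wrote 3B at 0x1f = 5f8825
  after D3: wrote 5B at 0x20 = 7ba6154bbe
  after D4: wrote 5B at 0x18 = 164bbe4118
  after D5: wrote 6B at 0x23 = 5f8825c4bf16
query mem[0x1f]=0x5f, mem[0x21]=0xa6, mem[0x23]=0x5f, mem[0x0f]=0xfb, mem[0x0e]=0x18

MEM[0x1f,0x21,0x23,0x0f,0x0e] = 5f a6 5f fb 18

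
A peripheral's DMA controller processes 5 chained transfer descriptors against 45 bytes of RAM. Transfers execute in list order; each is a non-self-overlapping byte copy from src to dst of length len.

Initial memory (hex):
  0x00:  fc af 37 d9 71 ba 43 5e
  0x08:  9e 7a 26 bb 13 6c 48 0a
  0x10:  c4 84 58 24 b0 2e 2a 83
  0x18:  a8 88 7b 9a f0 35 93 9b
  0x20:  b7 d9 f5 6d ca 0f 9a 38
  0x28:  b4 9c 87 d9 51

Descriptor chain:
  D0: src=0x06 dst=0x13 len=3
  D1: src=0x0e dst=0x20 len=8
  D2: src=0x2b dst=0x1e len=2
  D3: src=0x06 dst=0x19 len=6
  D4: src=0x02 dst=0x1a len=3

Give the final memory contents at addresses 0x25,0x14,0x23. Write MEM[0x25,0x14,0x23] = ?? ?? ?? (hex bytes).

MEM[0x25,0x14,0x23] = 43 5e 84

#0 dst[0x13+3] := {0x43,0x5e,0x9e}
#1 dst[0x20+8] := {0x48,0x0a,0xc4,0x84,0x58,0x43,0x5e,0x9e}
#2 dst[0x1e+2] := {0xd9,0x51}
#3 dst[0x19+6] := {0x43,0x5e,0x9e,0x7a,0x26,0xbb}
#4 dst[0x1a+3] := {0x37,0xd9,0x71}
query mem[0x25]=0x43, mem[0x14]=0x5e, mem[0x23]=0x84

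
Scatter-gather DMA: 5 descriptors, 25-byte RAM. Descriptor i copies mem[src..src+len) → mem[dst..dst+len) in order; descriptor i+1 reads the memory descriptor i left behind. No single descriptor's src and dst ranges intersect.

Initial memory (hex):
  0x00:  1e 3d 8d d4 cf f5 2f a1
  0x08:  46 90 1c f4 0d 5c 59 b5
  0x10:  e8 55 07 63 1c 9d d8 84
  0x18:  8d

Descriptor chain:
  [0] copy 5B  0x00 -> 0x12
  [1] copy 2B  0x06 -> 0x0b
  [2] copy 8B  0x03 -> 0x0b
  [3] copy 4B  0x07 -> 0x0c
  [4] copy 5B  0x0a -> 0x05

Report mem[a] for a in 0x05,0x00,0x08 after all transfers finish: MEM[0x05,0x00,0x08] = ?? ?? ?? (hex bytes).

[0] 0x00->0x12 len=5 : 1e 3d 8d d4 cf
[1] 0x06->0x0b len=2 : 2f a1
[2] 0x03->0x0b len=8 : d4 cf f5 2f a1 46 90 1c
[3] 0x07->0x0c len=4 : a1 46 90 1c
[4] 0x0a->0x05 len=5 : 1c d4 a1 46 90
query mem[0x05]=0x1c, mem[0x00]=0x1e, mem[0x08]=0x46

MEM[0x05,0x00,0x08] = 1c 1e 46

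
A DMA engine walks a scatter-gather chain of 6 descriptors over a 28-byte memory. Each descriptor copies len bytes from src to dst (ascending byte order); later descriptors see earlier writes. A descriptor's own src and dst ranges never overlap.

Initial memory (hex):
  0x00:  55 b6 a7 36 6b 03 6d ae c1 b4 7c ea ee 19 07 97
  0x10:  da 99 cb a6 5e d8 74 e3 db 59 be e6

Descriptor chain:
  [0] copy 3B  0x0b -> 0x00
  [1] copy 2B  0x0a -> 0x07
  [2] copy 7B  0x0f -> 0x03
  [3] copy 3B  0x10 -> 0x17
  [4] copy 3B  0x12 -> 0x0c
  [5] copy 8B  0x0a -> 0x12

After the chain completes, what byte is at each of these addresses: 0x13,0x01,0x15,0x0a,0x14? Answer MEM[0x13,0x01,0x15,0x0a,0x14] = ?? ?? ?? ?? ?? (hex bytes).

MEM[0x13,0x01,0x15,0x0a,0x14] = ea ee a6 7c cb

  after D0: wrote 3B at 0x00 = eaee19
  after D1: wrote 2B at 0x07 = 7cea
  after D2: wrote 7B at 0x03 = 97da99cba65ed8
  after D3: wrote 3B at 0x17 = da99cb
  after D4: wrote 3B at 0x0c = cba65e
  after D5: wrote 8B at 0x12 = 7ceacba65e97da99
query mem[0x13]=0xea, mem[0x01]=0xee, mem[0x15]=0xa6, mem[0x0a]=0x7c, mem[0x14]=0xcb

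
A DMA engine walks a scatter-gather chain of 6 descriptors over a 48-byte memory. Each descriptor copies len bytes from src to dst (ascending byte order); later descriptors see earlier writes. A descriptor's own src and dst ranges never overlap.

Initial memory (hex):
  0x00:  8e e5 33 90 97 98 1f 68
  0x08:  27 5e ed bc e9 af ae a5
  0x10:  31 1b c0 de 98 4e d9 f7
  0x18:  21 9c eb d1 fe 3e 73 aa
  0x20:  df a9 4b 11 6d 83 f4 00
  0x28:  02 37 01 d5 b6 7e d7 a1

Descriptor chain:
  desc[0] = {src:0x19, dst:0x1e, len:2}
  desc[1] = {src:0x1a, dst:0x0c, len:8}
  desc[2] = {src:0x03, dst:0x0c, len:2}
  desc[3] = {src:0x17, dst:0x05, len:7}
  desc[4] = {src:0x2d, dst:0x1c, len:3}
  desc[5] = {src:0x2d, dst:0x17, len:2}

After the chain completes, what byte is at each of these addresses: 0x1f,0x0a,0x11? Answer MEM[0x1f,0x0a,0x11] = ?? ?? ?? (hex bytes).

  after D0: wrote 2B at 0x1e = 9ceb
  after D1: wrote 8B at 0x0c = ebd1fe3e9cebdfa9
  after D2: wrote 2B at 0x0c = 9097
  after D3: wrote 7B at 0x05 = f7219cebd1fe3e
  after D4: wrote 3B at 0x1c = 7ed7a1
  after D5: wrote 2B at 0x17 = 7ed7
query mem[0x1f]=0xeb, mem[0x0a]=0xfe, mem[0x11]=0xeb

MEM[0x1f,0x0a,0x11] = eb fe eb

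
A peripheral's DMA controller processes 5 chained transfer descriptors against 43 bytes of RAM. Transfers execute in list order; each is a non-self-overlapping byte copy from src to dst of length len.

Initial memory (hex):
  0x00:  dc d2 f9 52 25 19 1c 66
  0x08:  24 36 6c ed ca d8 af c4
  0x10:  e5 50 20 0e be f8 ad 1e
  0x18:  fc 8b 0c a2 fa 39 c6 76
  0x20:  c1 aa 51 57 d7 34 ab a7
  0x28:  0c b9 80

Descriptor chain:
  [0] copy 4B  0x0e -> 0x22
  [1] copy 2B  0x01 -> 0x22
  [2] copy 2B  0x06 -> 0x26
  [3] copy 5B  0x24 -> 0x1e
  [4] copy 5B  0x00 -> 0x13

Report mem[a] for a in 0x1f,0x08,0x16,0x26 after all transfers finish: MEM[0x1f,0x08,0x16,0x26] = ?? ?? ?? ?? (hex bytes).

#0 dst[0x22+4] := {0xaf,0xc4,0xe5,0x50}
#1 dst[0x22+2] := {0xd2,0xf9}
#2 dst[0x26+2] := {0x1c,0x66}
#3 dst[0x1e+5] := {0xe5,0x50,0x1c,0x66,0x0c}
#4 dst[0x13+5] := {0xdc,0xd2,0xf9,0x52,0x25}
query mem[0x1f]=0x50, mem[0x08]=0x24, mem[0x16]=0x52, mem[0x26]=0x1c

MEM[0x1f,0x08,0x16,0x26] = 50 24 52 1c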